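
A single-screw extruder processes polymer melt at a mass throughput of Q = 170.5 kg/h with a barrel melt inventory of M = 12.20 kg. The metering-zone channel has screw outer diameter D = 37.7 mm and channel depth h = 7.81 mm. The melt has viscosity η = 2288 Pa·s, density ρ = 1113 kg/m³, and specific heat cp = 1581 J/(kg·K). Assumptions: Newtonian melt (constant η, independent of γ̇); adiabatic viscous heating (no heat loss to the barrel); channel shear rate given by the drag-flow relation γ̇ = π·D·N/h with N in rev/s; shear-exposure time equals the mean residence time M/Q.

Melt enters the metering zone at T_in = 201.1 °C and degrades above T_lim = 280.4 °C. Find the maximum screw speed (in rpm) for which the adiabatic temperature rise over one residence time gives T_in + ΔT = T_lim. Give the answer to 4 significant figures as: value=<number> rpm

value=60.88 rpm

Convert throughput: Q = 170.5 kg/h = 170.5/3600 = 0.0473611 kg/s
t_res = M / Q_s = 12.20 / 0.0473611 = 257.595 s
D = 37.7 mm = 0.0377 m;  h = 7.81 mm = 0.00781 m
Allowable rise: ΔT_a = T_lim − T_in = 280.4 − 201.1 = 79.3 K
γ̇_max² = ΔT_a·ρ·cp / (η·t_res) = [79.3 × 1113 × 1581] / [2288 × 257.595] = 236.759 s⁻²
Take the square root: γ̇_max = √(236.759) = 15.387 s⁻¹
Solve γ̇ = πDN/h for N: N_max = γ̇_max·h/(π·D) = 15.387 × 0.00781 / (π × 0.0377) = 1.01464 rev/s = 60.8785 rpm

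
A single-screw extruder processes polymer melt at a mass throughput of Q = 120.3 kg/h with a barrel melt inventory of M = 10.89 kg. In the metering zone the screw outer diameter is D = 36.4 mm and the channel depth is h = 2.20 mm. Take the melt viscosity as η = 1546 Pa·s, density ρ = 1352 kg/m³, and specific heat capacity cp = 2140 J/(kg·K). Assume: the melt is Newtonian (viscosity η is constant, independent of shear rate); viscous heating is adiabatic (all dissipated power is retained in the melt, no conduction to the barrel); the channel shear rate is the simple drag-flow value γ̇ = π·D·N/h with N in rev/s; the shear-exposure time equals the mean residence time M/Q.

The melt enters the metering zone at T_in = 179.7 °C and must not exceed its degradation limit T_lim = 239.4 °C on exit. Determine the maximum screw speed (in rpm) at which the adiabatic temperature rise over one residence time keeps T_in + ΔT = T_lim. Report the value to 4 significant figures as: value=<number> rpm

value=21.37 rpm

Convert throughput: Q = 120.3 kg/h = 120.3/3600 = 0.0334167 kg/s
t_res = M / Q_s = 10.89 ÷ 0.0334167 = 325.885 s
Convert to metres: D = 0.0364 m, h = 0.0022 m
ΔT_a = T_lim − T_in = 239.4 °C − 179.7 °C = 59.7 K
γ̇_max² = ΔT_a·ρ·cp / (η·t_res) = [59.7 × 1352 × 2140] / [1546 × 325.885] = 342.839 s⁻²
Take the square root: γ̇_max = √(342.839) = 18.5159 s⁻¹
N_max = γ̇_max h / (πD) = 18.5159·0.0022/(π·0.0364) = 0.356219 rev/s → ×60 = 21.3731 rpm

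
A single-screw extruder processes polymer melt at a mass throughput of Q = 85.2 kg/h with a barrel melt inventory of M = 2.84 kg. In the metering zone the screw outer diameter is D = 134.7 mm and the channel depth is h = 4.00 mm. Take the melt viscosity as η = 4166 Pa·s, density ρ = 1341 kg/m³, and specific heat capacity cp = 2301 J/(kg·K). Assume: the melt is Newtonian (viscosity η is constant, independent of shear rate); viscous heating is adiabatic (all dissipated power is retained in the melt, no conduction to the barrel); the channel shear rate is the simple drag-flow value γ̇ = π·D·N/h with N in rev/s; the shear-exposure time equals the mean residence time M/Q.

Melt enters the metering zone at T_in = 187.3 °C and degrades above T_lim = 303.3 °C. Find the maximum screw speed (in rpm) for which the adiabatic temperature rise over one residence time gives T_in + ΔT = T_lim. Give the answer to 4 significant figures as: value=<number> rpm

Throughput in SI: Q_s = 85.2 kg/h ÷ 3600 s/h = 0.0236667 kg/s
Mean residence time: t_res = M/Q_s = 2.84 kg / 0.0236667 kg/s = 120 s
D = 134.7 mm = 0.1347 m;  h = 4.00 mm = 0.004 m
ΔT_a = T_lim − T_in = 303.3 − 187.3 = 116 K
Invert ΔT = ηγ̇²t_res/(ρcp) for γ̇: γ̇_max² = ΔT_a ρ cp / (η t_res) = 116·1341·2301 / (4166·120) = 715.983 s⁻²
γ̇_max = sqrt(715.983) = 26.7579 s⁻¹
N_max = γ̇_max h / (πD) = 26.7579·0.004/(π·0.1347) = 0.252926 rev/s → ×60 = 15.1756 rpm

value=15.18 rpm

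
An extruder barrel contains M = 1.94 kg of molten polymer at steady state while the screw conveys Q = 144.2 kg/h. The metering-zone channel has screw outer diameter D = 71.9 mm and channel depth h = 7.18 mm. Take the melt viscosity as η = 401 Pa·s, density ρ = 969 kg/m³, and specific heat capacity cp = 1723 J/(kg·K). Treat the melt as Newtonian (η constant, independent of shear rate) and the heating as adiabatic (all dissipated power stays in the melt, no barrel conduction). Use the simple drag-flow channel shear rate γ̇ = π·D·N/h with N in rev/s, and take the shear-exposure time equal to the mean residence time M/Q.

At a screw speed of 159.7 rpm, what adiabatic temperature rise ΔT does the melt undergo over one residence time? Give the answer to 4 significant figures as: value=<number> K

value=81.56 K

Convert throughput: Q = 144.2 kg/h = 144.2/3600 = 0.0400556 kg/s
t_res = M / Q_s = 1.94 / 0.0400556 = 48.4327 s
D = 71.9 mm = 0.0719 m;  h = 7.18 mm = 0.00718 m;  N = 159.7 rpm / 60 = 2.66167 rev/s
γ̇ = π D N / h = (π)(0.0719)(2.66167) / 0.00718 = 83.7352 s⁻¹
ΔT = η·γ̇²·t_res/(ρ·cp) = [401 × 83.7352² × 48.4327] / [969 × 1723] = 81.5624 K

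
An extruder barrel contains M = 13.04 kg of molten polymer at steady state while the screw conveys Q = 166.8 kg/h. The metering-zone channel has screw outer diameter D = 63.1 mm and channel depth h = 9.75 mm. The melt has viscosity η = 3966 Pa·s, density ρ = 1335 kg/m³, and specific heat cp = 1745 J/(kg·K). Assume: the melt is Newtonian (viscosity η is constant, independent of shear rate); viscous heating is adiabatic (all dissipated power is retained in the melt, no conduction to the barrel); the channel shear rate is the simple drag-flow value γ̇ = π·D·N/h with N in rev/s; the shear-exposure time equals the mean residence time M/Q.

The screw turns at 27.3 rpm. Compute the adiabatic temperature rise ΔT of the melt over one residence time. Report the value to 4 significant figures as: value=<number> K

value=41.00 K

Convert throughput: Q = 166.8 kg/h = 166.8/3600 = 0.0463333 kg/s
t_res = M / Q_s = 13.04 ÷ 0.0463333 = 281.439 s
Geometry in metres: D = 63.1 mm → 0.0631 m, h = 9.75 mm → 0.00975 m; screw speed N = 27.3 rpm = 0.455 rev/s
γ̇ = π·D·N / h = π · 0.0631 · 0.455 / 0.00975 = 9.25094 s⁻¹
ΔT = η·γ̇²·t_res / (ρ·cp) = 3966 · (9.25094)² · 281.439 / (1335 · 1745) = 41.0046 K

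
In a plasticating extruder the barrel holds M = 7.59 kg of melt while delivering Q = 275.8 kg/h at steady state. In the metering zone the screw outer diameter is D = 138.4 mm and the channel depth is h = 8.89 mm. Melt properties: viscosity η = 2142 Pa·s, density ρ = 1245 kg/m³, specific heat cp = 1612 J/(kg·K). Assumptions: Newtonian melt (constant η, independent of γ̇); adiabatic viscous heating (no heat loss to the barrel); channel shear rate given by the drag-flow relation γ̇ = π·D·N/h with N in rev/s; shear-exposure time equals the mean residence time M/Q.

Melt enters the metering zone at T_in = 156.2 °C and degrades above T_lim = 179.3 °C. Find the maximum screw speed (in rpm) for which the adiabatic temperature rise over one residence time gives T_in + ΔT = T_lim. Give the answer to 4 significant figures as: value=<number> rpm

value=18.13 rpm

Throughput in SI: Q_s = 275.8 kg/h ÷ 3600 s/h = 0.0766111 kg/s
t_res = M / Q_s = 7.59 ÷ 0.0766111 = 99.0718 s
D = 138.4 mm = 0.1384 m;  h = 8.89 mm = 0.00889 m
ΔT_a = T_lim − T_in = 179.3 − 156.2 = 23.1 K
γ̇_max² = ΔT_a·ρ·cp/(η·t_res) = 23.1·1245·1612/(2142·99.0718) = 218.462 s⁻²
Take the square root: γ̇_max = √(218.462) = 14.7805 s⁻¹
Solve γ̇ = πDN/h for N: N_max = γ̇_max·h/(π·D) = 14.7805 × 0.00889 / (π × 0.1384) = 0.302207 rev/s = 18.1324 rpm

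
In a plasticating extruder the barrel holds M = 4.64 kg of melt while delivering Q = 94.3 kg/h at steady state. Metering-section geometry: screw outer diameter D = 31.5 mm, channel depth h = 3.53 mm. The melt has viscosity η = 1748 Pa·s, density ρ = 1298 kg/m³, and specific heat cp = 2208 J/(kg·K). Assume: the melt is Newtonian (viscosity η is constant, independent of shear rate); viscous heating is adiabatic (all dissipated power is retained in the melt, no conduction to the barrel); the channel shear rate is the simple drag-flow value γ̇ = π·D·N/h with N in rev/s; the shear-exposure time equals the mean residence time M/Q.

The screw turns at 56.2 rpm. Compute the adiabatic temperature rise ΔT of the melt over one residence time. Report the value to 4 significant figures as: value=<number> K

Q_s = Q / 3600 = 94.3 / 3600 = 0.0261944 kg/s
t_res = M / Q_s = 4.64 / 0.0261944 = 177.137 s
D = 31.5 mm = 0.0315 m;  h = 3.53 mm = 0.00353 m;  N = 56.2 rpm / 60 = 0.936667 rev/s
γ̇ = π·D·N / h = π · 0.0315 · 0.936667 / 0.00353 = 26.2586 s⁻¹
ΔT = η·γ̇²·t_res/(ρ·cp) = [1748 × 26.2586² × 177.137] / [1298 × 2208] = 74.4934 K

value=74.49 K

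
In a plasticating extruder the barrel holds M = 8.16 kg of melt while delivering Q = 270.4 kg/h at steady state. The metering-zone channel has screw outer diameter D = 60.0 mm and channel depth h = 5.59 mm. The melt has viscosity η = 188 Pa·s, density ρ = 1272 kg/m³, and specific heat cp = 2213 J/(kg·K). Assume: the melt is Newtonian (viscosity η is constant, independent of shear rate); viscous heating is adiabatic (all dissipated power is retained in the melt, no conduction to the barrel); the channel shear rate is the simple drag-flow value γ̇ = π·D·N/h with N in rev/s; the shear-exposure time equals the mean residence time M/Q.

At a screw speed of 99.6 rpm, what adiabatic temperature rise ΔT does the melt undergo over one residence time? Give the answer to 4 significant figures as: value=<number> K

Convert throughput: Q = 270.4 kg/h = 270.4/3600 = 0.0751111 kg/s
t_res = M / Q_s = 8.16 ÷ 0.0751111 = 108.639 s
Convert to SI: D = 0.06 m, h = 0.00559 m, N = 99.6/60 = 1.66 rev/s
γ̇ = π·D·N / h = π · 0.06 · 1.66 / 0.00559 = 55.9754 s⁻¹
Adiabatic rise: ΔT = η γ̇² t_res / (ρ cp) = 188·(55.9754)²·108.639 / (1272·2213) = 22.7337 K

value=22.73 K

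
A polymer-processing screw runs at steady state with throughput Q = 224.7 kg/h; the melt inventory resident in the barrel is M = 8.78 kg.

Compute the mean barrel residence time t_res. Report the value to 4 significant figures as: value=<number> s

value=140.7 s

Throughput in SI: Q_s = 224.7 kg/h ÷ 3600 s/h = 0.0624167 kg/s
t_res = M / Q_s = 8.78 ÷ 0.0624167 = 140.668 s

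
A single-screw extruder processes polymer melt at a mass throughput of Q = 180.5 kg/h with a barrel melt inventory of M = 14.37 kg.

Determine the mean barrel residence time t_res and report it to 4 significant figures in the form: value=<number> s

value=286.6 s

Q_s = Q / 3600 = 180.5 / 3600 = 0.0501389 kg/s
Mean residence time: t_res = M/Q_s = 14.37 kg / 0.0501389 kg/s = 286.604 s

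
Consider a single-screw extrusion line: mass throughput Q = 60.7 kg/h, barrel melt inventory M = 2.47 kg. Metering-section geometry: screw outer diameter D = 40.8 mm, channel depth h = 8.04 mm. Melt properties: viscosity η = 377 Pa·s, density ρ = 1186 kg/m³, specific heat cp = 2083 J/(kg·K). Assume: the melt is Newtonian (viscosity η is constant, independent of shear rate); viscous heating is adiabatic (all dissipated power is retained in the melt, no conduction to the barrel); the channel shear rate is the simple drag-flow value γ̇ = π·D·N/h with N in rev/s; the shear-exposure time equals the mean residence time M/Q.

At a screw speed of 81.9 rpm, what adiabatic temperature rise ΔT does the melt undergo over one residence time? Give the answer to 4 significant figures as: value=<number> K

Throughput in SI: Q_s = 60.7 kg/h ÷ 3600 s/h = 0.0168611 kg/s
Mean residence time: t_res = M/Q_s = 2.47 kg / 0.0168611 kg/s = 146.491 s
Geometry in metres: D = 40.8 mm → 0.0408 m, h = 8.04 mm → 0.00804 m; screw speed N = 81.9 rpm = 1.365 rev/s
γ̇ = π D N / h = (π)(0.0408)(1.365) / 0.00804 = 21.7614 s⁻¹
Adiabatic rise: ΔT = η γ̇² t_res / (ρ cp) = 377·(21.7614)²·146.491 / (1186·2083) = 10.5865 K

value=10.59 K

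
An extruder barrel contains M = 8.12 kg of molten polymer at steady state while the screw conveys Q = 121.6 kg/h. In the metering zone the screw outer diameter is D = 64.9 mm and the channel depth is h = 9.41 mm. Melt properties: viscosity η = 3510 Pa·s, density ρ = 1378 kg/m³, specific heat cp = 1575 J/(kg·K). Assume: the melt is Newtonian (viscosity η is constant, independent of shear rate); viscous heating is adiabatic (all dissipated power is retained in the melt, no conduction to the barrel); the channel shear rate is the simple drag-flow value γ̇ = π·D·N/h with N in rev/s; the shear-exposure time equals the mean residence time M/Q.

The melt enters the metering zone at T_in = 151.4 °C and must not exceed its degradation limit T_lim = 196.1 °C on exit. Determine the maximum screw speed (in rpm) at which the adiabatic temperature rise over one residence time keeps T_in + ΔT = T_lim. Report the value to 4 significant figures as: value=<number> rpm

Throughput in SI: Q_s = 121.6 kg/h ÷ 3600 s/h = 0.0337778 kg/s
t_res = M / Q_s = 8.12 / 0.0337778 = 240.395 s
Convert to metres: D = 0.0649 m, h = 0.00941 m
ΔT_a = T_lim − T_in = 196.1 °C − 151.4 °C = 44.7 K
Invert ΔT = ηγ̇²t_res/(ρcp) for γ̇: γ̇_max² = ΔT_a ρ cp / (η t_res) = 44.7·1378·1575 / (3510·240.395) = 114.975 s⁻²
γ̇_max = sqrt(114.975) = 10.7227 s⁻¹
N_max = γ̇_max·h / (π·D) = 10.7227 · 0.00941 / (π · 0.0649) = 0.494877 rev/s = 29.6926 rpm

value=29.69 rpm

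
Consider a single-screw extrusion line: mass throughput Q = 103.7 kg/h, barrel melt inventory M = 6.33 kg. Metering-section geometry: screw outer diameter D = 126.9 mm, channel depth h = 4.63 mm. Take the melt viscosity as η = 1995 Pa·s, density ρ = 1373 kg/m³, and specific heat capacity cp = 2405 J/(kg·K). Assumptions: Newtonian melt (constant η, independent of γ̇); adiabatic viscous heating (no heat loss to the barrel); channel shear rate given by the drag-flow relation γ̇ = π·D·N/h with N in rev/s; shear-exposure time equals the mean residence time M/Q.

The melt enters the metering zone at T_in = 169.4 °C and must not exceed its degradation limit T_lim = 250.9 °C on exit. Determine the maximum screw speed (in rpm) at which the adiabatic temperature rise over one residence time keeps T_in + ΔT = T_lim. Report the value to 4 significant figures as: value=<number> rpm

value=17.26 rpm

Throughput in SI: Q_s = 103.7 kg/h ÷ 3600 s/h = 0.0288056 kg/s
t_res = M / Q_s = 6.33 / 0.0288056 = 219.749 s
D = 126.9 mm = 0.1269 m;  h = 4.63 mm = 0.00463 m
ΔT_a = T_lim − T_in = 250.9 °C − 169.4 °C = 81.5 K
γ̇_max² = ΔT_a·ρ·cp/(η·t_res) = 81.5·1373·2405/(1995·219.749) = 613.865 s⁻²
γ̇_max = sqrt(613.865) = 24.7763 s⁻¹
N_max = γ̇_max·h / (π·D) = 24.7763 · 0.00463 / (π · 0.1269) = 0.287744 rev/s = 17.2646 rpm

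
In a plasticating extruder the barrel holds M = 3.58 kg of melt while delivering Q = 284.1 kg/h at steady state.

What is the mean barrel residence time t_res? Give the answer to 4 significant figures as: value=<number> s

Throughput in SI: Q_s = 284.1 kg/h ÷ 3600 s/h = 0.0789167 kg/s
t_res = M / Q_s = 3.58 / 0.0789167 = 45.3643 s

value=45.36 s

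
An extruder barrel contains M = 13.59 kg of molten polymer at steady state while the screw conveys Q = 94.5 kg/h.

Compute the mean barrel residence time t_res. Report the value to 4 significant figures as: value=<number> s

value=517.7 s

Convert throughput: Q = 94.5 kg/h = 94.5/3600 = 0.02625 kg/s
t_res = M / Q_s = 13.59 / 0.02625 = 517.714 s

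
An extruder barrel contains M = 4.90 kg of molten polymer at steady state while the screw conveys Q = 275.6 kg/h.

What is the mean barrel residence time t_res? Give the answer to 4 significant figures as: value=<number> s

value=64.01 s

Convert throughput: Q = 275.6 kg/h = 275.6/3600 = 0.0765556 kg/s
t_res = M / Q_s = 4.90 / 0.0765556 = 64.0058 s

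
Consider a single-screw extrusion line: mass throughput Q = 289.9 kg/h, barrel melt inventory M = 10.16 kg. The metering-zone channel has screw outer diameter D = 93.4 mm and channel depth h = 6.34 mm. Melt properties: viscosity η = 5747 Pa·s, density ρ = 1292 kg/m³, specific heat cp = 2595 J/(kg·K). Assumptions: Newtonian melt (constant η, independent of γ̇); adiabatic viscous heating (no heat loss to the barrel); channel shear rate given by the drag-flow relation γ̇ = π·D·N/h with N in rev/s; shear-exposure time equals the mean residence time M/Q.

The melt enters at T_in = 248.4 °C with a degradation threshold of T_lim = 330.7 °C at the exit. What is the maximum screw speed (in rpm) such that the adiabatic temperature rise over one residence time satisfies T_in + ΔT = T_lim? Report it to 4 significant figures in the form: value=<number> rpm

Q_s = Q / 3600 = 289.9 / 3600 = 0.0805278 kg/s
t_res = M / Q_s = 10.16 / 0.0805278 = 126.168 s
D = 93.4 mm = 0.0934 m;  h = 6.34 mm = 0.00634 m
ΔT_a = T_lim − T_in = 330.7 − 248.4 = 82.3 K
γ̇_max² = ΔT_a·ρ·cp/(η·t_res) = 82.3·1292·2595/(5747·126.168) = 380.549 s⁻²
γ̇_max = sqrt(380.549) = 19.5077 s⁻¹
Solve γ̇ = πDN/h for N: N_max = γ̇_max·h/(π·D) = 19.5077 × 0.00634 / (π × 0.0934) = 0.4215 rev/s = 25.29 rpm

value=25.29 rpm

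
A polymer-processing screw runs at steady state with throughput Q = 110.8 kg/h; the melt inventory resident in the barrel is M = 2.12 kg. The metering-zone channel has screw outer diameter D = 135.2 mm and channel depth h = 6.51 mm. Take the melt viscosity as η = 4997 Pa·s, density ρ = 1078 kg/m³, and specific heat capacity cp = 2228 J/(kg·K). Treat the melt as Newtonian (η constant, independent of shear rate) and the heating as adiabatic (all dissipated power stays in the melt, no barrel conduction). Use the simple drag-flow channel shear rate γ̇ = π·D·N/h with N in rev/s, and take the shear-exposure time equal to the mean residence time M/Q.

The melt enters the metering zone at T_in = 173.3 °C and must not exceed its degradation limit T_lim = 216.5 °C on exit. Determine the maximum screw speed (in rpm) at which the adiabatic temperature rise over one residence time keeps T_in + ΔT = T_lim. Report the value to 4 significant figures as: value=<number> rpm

value=15.97 rpm

Convert throughput: Q = 110.8 kg/h = 110.8/3600 = 0.0307778 kg/s
Mean residence time: t_res = M/Q_s = 2.12 kg / 0.0307778 kg/s = 68.8809 s
Convert to metres: D = 0.1352 m, h = 0.00651 m
Allowable rise: ΔT_a = T_lim − T_in = 216.5 − 173.3 = 43.2 K
γ̇_max² = ΔT_a·ρ·cp / (η·t_res) = [43.2 × 1078 × 2228] / [4997 × 68.8809] = 301.446 s⁻²
γ̇_max = sqrt(301.446) = 17.3622 s⁻¹
N_max = γ̇_max·h / (π·D) = 17.3622 · 0.00651 / (π · 0.1352) = 0.266109 rev/s = 15.9665 rpm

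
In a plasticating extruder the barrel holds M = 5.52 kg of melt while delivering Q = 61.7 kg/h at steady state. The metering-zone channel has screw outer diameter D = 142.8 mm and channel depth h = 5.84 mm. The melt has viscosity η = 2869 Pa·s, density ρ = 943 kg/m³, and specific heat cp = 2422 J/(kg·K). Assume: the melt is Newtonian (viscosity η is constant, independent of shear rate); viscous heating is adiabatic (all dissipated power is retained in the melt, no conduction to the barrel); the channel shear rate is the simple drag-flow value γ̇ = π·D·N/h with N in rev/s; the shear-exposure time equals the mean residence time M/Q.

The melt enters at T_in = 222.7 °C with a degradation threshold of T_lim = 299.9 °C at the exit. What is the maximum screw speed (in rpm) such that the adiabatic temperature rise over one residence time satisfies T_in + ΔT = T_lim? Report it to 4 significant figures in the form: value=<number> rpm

value=10.79 rpm

Convert throughput: Q = 61.7 kg/h = 61.7/3600 = 0.0171389 kg/s
t_res = M / Q_s = 5.52 / 0.0171389 = 322.075 s
D = 142.8 mm = 0.1428 m;  h = 5.84 mm = 0.00584 m
ΔT_a = T_lim − T_in = 299.9 °C − 222.7 °C = 77.2 K
γ̇_max² = ΔT_a·ρ·cp/(η·t_res) = 77.2·943·2422/(2869·322.075) = 190.817 s⁻²
γ̇_max = sqrt(190.817) = 13.8136 s⁻¹
N_max = γ̇_max·h / (π·D) = 13.8136 · 0.00584 / (π · 0.1428) = 0.179822 rev/s = 10.7893 rpm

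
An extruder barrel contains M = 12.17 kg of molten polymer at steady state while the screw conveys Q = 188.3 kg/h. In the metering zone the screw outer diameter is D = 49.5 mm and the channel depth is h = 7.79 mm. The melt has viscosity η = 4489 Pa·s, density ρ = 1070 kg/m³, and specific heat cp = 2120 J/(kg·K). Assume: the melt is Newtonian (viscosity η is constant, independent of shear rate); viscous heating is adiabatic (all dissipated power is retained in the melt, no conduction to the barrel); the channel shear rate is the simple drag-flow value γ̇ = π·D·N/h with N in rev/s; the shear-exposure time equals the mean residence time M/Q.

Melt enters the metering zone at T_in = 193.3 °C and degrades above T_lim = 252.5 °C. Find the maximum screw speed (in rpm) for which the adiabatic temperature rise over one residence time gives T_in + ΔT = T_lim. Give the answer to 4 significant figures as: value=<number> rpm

Convert throughput: Q = 188.3 kg/h = 188.3/3600 = 0.0523056 kg/s
t_res = M / Q_s = 12.17 ÷ 0.0523056 = 232.671 s
Convert to metres: D = 0.0495 m, h = 0.00779 m
Allowable rise: ΔT_a = T_lim − T_in = 252.5 − 193.3 = 59.2 K
γ̇_max² = ΔT_a·ρ·cp / (η·t_res) = [59.2 × 1070 × 2120] / [4489 × 232.671] = 128.573 s⁻²
Take the square root: γ̇_max = √(128.573) = 11.339 s⁻¹
Solve γ̇ = πDN/h for N: N_max = γ̇_max·h/(π·D) = 11.339 × 0.00779 / (π × 0.0495) = 0.568011 rev/s = 34.0807 rpm

value=34.08 rpm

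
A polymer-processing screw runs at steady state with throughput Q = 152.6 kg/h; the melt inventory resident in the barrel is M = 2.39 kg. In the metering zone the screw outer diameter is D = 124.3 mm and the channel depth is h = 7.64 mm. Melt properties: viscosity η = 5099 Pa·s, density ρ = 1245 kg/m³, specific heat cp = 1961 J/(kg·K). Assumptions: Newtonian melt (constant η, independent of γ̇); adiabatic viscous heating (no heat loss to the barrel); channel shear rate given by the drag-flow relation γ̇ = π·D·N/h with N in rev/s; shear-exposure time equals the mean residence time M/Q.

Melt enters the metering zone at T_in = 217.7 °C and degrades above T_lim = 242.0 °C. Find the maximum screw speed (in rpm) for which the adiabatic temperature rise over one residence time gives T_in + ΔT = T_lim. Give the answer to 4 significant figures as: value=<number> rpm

Q_s = Q / 3600 = 152.6 / 3600 = 0.0423889 kg/s
t_res = M / Q_s = 2.39 ÷ 0.0423889 = 56.3827 s
D = 124.3 mm = 0.1243 m;  h = 7.64 mm = 0.00764 m
ΔT_a = T_lim − T_in = 242.0 − 217.7 = 24.3 K
Invert ΔT = ηγ̇²t_res/(ρcp) for γ̇: γ̇_max² = ΔT_a ρ cp / (η t_res) = 24.3·1245·1961 / (5099·56.3827) = 206.358 s⁻²
Take the square root: γ̇_max = √(206.358) = 14.3652 s⁻¹
N_max = γ̇_max·h / (π·D) = 14.3652 · 0.00764 / (π · 0.1243) = 0.28105 rev/s = 16.863 rpm

value=16.86 rpm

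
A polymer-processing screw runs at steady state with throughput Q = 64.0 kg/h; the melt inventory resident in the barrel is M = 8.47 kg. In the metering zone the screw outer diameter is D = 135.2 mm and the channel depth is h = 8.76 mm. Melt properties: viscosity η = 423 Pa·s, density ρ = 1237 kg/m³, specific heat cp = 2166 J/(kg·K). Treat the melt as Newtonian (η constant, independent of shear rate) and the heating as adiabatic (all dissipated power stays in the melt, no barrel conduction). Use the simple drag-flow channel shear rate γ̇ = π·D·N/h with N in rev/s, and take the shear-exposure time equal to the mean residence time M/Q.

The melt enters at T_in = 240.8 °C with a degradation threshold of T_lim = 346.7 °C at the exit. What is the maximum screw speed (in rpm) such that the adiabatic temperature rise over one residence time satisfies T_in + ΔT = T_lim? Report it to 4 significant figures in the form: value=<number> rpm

value=46.43 rpm

Convert throughput: Q = 64.0 kg/h = 64.0/3600 = 0.0177778 kg/s
Mean residence time: t_res = M/Q_s = 8.47 kg / 0.0177778 kg/s = 476.438 s
Convert to metres: D = 0.1352 m, h = 0.00876 m
Allowable rise: ΔT_a = T_lim − T_in = 346.7 − 240.8 = 105.9 K
γ̇_max² = ΔT_a·ρ·cp/(η·t_res) = 105.9·1237·2166/(423·476.438) = 1407.92 s⁻²
γ̇_max = √1407.92 = 37.5223 s⁻¹
Solve γ̇ = πDN/h for N: N_max = γ̇_max·h/(π·D) = 37.5223 × 0.00876 / (π × 0.1352) = 0.773867 rev/s = 46.432 rpm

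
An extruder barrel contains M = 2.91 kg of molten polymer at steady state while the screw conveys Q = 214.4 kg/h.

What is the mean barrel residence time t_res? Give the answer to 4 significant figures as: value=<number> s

value=48.86 s

Q_s = Q / 3600 = 214.4 / 3600 = 0.0595556 kg/s
t_res = M / Q_s = 2.91 / 0.0595556 = 48.8619 s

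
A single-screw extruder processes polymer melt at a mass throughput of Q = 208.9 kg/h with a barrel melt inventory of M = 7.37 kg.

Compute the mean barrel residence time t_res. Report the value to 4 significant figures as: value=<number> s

Q_s = Q / 3600 = 208.9 / 3600 = 0.0580278 kg/s
t_res = M / Q_s = 7.37 / 0.0580278 = 127.008 s

value=127.0 s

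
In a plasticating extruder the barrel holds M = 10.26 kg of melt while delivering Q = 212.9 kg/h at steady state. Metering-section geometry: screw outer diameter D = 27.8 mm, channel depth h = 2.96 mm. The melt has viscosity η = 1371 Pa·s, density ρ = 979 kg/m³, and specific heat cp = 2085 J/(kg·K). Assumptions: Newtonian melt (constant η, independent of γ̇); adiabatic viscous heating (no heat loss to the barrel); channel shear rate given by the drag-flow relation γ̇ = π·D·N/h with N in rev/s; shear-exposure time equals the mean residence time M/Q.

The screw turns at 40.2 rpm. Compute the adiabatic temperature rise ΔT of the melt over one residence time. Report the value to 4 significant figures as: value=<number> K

Q_s = Q / 3600 = 212.9 / 3600 = 0.0591389 kg/s
Mean residence time: t_res = M/Q_s = 10.26 kg / 0.0591389 kg/s = 173.49 s
D = 27.8 mm = 0.0278 m;  h = 2.96 mm = 0.00296 m;  N = 40.2 rpm / 60 = 0.67 rev/s
γ̇ = π·D·N / h = π · 0.0278 · 0.67 / 0.00296 = 19.7687 s⁻¹
Adiabatic rise: ΔT = η γ̇² t_res / (ρ cp) = 1371·(19.7687)²·173.49 / (979·2085) = 45.5385 K

value=45.54 K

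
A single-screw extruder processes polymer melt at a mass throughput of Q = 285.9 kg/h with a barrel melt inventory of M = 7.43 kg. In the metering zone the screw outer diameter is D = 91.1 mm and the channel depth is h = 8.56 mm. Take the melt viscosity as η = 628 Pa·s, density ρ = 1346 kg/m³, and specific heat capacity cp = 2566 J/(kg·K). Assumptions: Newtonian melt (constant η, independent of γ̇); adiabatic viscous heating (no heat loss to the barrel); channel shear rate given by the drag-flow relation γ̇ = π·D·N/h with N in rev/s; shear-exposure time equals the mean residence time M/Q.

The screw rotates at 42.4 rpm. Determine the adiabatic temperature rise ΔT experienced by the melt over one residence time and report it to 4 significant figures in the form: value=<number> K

value=9.496 K

Throughput in SI: Q_s = 285.9 kg/h ÷ 3600 s/h = 0.0794167 kg/s
Mean residence time: t_res = M/Q_s = 7.43 kg / 0.0794167 kg/s = 93.5572 s
Convert to SI: D = 0.0911 m, h = 0.00856 m, N = 42.4/60 = 0.706667 rev/s
γ̇ = π·D·N / h = π · 0.0911 · 0.706667 / 0.00856 = 23.627 s⁻¹
Adiabatic rise: ΔT = η γ̇² t_res / (ρ cp) = 628·(23.627)²·93.5572 / (1346·2566) = 9.49627 K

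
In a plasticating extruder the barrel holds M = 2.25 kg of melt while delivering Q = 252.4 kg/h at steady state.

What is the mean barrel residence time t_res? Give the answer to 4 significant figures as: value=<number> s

value=32.09 s

Q_s = Q / 3600 = 252.4 / 3600 = 0.0701111 kg/s
Mean residence time: t_res = M/Q_s = 2.25 kg / 0.0701111 kg/s = 32.0919 s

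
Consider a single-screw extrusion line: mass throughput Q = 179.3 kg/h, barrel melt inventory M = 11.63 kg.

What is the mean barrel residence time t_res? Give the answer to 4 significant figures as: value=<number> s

value=233.5 s

Q_s = Q / 3600 = 179.3 / 3600 = 0.0498056 kg/s
Mean residence time: t_res = M/Q_s = 11.63 kg / 0.0498056 kg/s = 233.508 s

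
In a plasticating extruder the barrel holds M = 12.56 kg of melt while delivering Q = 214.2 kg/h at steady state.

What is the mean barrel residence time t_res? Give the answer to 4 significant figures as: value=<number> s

Q_s = Q / 3600 = 214.2 / 3600 = 0.0595 kg/s
t_res = M / Q_s = 12.56 ÷ 0.0595 = 211.092 s

value=211.1 s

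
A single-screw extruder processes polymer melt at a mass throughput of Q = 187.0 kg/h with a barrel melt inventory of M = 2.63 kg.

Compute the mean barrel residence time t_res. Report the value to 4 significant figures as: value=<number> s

Convert throughput: Q = 187.0 kg/h = 187.0/3600 = 0.0519444 kg/s
Mean residence time: t_res = M/Q_s = 2.63 kg / 0.0519444 kg/s = 50.631 s

value=50.63 s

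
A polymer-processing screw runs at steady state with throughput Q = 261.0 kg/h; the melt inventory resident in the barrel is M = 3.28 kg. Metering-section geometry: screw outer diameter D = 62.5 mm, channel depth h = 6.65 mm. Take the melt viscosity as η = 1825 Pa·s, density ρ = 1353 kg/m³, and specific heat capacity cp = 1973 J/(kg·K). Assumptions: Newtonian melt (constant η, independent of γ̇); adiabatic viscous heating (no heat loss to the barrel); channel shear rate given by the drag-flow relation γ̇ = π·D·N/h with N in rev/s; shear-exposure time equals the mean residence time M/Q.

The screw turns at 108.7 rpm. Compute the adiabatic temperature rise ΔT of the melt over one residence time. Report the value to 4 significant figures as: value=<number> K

Throughput in SI: Q_s = 261.0 kg/h ÷ 3600 s/h = 0.0725 kg/s
Mean residence time: t_res = M/Q_s = 3.28 kg / 0.0725 kg/s = 45.2414 s
D = 62.5 mm = 0.0625 m;  h = 6.65 mm = 0.00665 m;  N = 108.7 rpm / 60 = 1.81167 rev/s
γ̇ = π D N / h = (π)(0.0625)(1.81167) / 0.00665 = 53.4917 s⁻¹
ΔT = η·γ̇²·t_res / (ρ·cp) = 1825 · (53.4917)² · 45.2414 / (1353 · 1973) = 88.5007 K

value=88.50 K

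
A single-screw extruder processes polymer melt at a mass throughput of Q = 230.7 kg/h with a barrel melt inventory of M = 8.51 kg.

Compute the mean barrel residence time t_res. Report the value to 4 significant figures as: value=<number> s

value=132.8 s

Q_s = Q / 3600 = 230.7 / 3600 = 0.0640833 kg/s
Mean residence time: t_res = M/Q_s = 8.51 kg / 0.0640833 kg/s = 132.796 s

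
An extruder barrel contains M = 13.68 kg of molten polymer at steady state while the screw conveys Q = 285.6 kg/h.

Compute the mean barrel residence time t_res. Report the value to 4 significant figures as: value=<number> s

value=172.4 s

Throughput in SI: Q_s = 285.6 kg/h ÷ 3600 s/h = 0.0793333 kg/s
t_res = M / Q_s = 13.68 ÷ 0.0793333 = 172.437 s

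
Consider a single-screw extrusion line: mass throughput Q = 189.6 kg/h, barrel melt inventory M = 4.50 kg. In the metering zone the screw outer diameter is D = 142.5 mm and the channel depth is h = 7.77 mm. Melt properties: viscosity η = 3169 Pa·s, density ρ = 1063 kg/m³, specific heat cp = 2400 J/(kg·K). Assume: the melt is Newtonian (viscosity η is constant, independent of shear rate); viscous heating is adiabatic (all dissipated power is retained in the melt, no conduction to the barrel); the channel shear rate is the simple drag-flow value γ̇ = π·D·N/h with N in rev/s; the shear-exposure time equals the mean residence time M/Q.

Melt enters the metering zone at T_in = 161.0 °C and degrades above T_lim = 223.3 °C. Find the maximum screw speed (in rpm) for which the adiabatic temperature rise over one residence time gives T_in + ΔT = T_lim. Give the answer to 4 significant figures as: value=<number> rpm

value=25.23 rpm

Convert throughput: Q = 189.6 kg/h = 189.6/3600 = 0.0526667 kg/s
Mean residence time: t_res = M/Q_s = 4.50 kg / 0.0526667 kg/s = 85.443 s
Convert to metres: D = 0.1425 m, h = 0.00777 m
ΔT_a = T_lim − T_in = 223.3 − 161.0 = 62.3 K
γ̇_max² = ΔT_a·ρ·cp / (η·t_res) = [62.3 × 1063 × 2400] / [3169 × 85.443] = 586.994 s⁻²
γ̇_max = sqrt(586.994) = 24.228 s⁻¹
Solve γ̇ = πDN/h for N: N_max = γ̇_max·h/(π·D) = 24.228 × 0.00777 / (π × 0.1425) = 0.420507 rev/s = 25.2304 rpm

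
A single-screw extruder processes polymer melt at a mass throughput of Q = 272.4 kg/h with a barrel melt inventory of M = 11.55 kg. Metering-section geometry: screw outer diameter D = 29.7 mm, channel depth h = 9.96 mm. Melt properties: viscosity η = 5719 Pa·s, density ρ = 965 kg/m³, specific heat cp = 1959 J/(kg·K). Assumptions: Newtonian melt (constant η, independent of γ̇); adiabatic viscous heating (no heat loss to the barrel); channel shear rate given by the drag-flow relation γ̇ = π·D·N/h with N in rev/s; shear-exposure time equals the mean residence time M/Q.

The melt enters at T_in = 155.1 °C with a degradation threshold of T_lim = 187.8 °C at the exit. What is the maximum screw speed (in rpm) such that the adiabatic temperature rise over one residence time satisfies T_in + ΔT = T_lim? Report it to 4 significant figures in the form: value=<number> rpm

Throughput in SI: Q_s = 272.4 kg/h ÷ 3600 s/h = 0.0756667 kg/s
t_res = M / Q_s = 11.55 / 0.0756667 = 152.643 s
Convert to metres: D = 0.0297 m, h = 0.00996 m
ΔT_a = T_lim − T_in = 187.8 °C − 155.1 °C = 32.7 K
Invert ΔT = ηγ̇²t_res/(ρcp) for γ̇: γ̇_max² = ΔT_a ρ cp / (η t_res) = 32.7·965·1959 / (5719·152.643) = 70.8128 s⁻²
γ̇_max = sqrt(70.8128) = 8.41504 s⁻¹
Solve γ̇ = πDN/h for N: N_max = γ̇_max·h/(π·D) = 8.41504 × 0.00996 / (π × 0.0297) = 0.898274 rev/s = 53.8965 rpm

value=53.90 rpm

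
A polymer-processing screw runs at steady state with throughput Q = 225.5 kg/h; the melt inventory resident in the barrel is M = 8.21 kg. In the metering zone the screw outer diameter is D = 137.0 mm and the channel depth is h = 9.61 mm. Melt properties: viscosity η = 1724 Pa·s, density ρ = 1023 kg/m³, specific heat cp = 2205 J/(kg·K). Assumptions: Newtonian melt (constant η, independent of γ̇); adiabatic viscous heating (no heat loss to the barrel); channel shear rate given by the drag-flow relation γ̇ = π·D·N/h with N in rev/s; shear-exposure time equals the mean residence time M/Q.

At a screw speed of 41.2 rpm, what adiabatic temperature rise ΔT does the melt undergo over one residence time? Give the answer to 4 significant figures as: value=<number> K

value=94.74 K

Q_s = Q / 3600 = 225.5 / 3600 = 0.0626389 kg/s
t_res = M / Q_s = 8.21 ÷ 0.0626389 = 131.069 s
D = 137.0 mm = 0.137 m;  h = 9.61 mm = 0.00961 m;  N = 41.2 rpm / 60 = 0.686667 rev/s
Shear rate: γ̇ = πDN/h = π·0.137·0.686667/0.00961 = 30.7534 s⁻¹
ΔT = η·γ̇²·t_res/(ρ·cp) = [1724 × 30.7534² × 131.069] / [1023 × 2205] = 94.741 K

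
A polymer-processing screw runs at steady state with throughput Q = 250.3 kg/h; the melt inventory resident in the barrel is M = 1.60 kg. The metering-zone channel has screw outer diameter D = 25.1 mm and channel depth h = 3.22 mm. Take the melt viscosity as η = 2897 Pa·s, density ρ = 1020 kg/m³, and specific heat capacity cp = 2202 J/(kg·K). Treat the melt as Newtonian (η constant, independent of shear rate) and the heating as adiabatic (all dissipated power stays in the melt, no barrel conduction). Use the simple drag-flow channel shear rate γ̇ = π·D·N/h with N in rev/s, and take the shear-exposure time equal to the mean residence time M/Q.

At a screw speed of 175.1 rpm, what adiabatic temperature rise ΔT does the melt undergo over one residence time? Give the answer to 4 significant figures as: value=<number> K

Throughput in SI: Q_s = 250.3 kg/h ÷ 3600 s/h = 0.0695278 kg/s
Mean residence time: t_res = M/Q_s = 1.60 kg / 0.0695278 kg/s = 23.0124 s
Convert to SI: D = 0.0251 m, h = 0.00322 m, N = 175.1/60 = 2.91833 rev/s
γ̇ = π·D·N / h = π · 0.0251 · 2.91833 / 0.00322 = 71.4665 s⁻¹
Adiabatic rise: ΔT = η γ̇² t_res / (ρ cp) = 2897·(71.4665)²·23.0124 / (1020·2202) = 151.6 K

value=151.6 K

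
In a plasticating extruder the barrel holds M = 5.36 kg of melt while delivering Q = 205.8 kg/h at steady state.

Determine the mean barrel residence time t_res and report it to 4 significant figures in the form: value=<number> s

Q_s = Q / 3600 = 205.8 / 3600 = 0.0571667 kg/s
Mean residence time: t_res = M/Q_s = 5.36 kg / 0.0571667 kg/s = 93.7609 s

value=93.76 s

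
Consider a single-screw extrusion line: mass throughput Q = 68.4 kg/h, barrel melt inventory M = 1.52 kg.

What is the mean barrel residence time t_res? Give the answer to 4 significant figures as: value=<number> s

Q_s = Q / 3600 = 68.4 / 3600 = 0.019 kg/s
Mean residence time: t_res = M/Q_s = 1.52 kg / 0.019 kg/s = 80 s

value=80.00 s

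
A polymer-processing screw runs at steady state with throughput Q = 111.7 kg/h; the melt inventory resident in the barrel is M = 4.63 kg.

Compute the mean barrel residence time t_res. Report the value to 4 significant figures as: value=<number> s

Convert throughput: Q = 111.7 kg/h = 111.7/3600 = 0.0310278 kg/s
Mean residence time: t_res = M/Q_s = 4.63 kg / 0.0310278 kg/s = 149.221 s

value=149.2 s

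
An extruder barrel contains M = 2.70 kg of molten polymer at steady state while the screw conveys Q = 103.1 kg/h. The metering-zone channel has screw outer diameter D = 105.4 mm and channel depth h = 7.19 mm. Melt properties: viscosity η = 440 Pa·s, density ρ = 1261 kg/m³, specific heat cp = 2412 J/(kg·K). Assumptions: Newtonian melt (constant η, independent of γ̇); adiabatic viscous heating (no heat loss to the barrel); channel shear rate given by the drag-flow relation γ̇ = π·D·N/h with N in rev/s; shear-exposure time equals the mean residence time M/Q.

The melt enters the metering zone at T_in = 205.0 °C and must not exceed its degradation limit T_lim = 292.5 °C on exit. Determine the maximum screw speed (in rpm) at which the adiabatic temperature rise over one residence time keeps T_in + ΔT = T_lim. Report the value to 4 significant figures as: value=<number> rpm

Convert throughput: Q = 103.1 kg/h = 103.1/3600 = 0.0286389 kg/s
t_res = M / Q_s = 2.70 / 0.0286389 = 94.2774 s
Geometry in SI: D = 105.4 mm → 0.1054 m, h = 7.19 mm → 0.00719 m
Allowable rise: ΔT_a = T_lim − T_in = 292.5 − 205.0 = 87.5 K
Invert ΔT = ηγ̇²t_res/(ρcp) for γ̇: γ̇_max² = ΔT_a ρ cp / (η t_res) = 87.5·1261·2412 / (440·94.2774) = 6415.64 s⁻²
γ̇_max = √6415.64 = 80.0977 s⁻¹
N_max = γ̇_max·h / (π·D) = 80.0977 · 0.00719 / (π · 0.1054) = 1.73924 rev/s = 104.354 rpm

value=104.4 rpm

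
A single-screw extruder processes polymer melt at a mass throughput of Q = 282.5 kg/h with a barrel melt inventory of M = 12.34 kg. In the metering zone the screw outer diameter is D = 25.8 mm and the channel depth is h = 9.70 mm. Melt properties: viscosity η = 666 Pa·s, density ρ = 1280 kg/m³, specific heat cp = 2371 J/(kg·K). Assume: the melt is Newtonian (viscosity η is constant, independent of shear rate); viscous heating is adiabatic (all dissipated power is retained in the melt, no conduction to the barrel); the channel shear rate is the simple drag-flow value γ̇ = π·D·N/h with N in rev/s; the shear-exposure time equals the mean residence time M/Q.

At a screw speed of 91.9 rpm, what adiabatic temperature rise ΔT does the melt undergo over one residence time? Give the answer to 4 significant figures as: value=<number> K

Throughput in SI: Q_s = 282.5 kg/h ÷ 3600 s/h = 0.0784722 kg/s
t_res = M / Q_s = 12.34 ÷ 0.0784722 = 157.253 s
D = 25.8 mm = 0.0258 m;  h = 9.70 mm = 0.0097 m;  N = 91.9 rpm / 60 = 1.53167 rev/s
Shear rate: γ̇ = πDN/h = π·0.0258·1.53167/0.0097 = 12.7986 s⁻¹
ΔT = η·γ̇²·t_res/(ρ·cp) = [666 × 12.7986² × 157.253] / [1280 × 2371] = 5.6527 K

value=5.653 K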